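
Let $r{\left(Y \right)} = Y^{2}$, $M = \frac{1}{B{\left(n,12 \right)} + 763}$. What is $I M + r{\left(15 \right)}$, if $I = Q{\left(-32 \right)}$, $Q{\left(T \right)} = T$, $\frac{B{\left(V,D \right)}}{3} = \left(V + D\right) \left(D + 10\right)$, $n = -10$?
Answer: $\frac{201343}{895} \approx 224.96$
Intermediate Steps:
$B{\left(V,D \right)} = 3 \left(10 + D\right) \left(D + V\right)$ ($B{\left(V,D \right)} = 3 \left(V + D\right) \left(D + 10\right) = 3 \left(D + V\right) \left(10 + D\right) = 3 \left(10 + D\right) \left(D + V\right)$)
$I = -32$
$M = \frac{1}{895}$ ($M = \frac{1}{\left(3 \cdot 12^{2} + 30 \cdot 12 + 30 \left(-10\right) + 3 \cdot 12 \left(-10\right)\right) + 763} = \frac{1}{\left(3 \cdot 144 + 360 - 300 - 360\right) + 763} = \frac{1}{\left(432 + 360 - 300 - 360\right) + 763} = \frac{1}{132 + 763} = \frac{1}{895} \approx 0.0011173$)
$I M + r{\left(15 \right)} = \left(-32\right) \frac{1}{895} + 15^{2} = - \frac{32}{895} + 225 = \frac{201343}{895}$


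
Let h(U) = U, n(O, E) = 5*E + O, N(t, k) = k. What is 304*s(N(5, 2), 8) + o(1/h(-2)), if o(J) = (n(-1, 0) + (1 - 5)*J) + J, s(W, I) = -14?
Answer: -8511/2 ≈ -4255.5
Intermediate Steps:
n(O, E) = O + 5*E
o(J) = -1 - 3*J (o(J) = ((-1 + 5*0) + (1 - 5)*J) + J = ((-1 + 0) - 4*J) + J = (-1 - 4*J) + J = -1 - 3*J)
304*s(N(5, 2), 8) + o(1/h(-2)) = 304*(-14) + (-1 - 3/(-2)) = -4256 + (-1 - 3*(-½)) = -4256 + (-1 + 3/2) = -4256 + ½ = -8511/2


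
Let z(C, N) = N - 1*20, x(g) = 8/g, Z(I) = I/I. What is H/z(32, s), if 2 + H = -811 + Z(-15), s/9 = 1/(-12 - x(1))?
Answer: 16240/409 ≈ 39.707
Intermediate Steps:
Z(I) = 1
s = -9/20 (s = 9/(-12 - 8/1) = 9/(-12 - 8) = 9/(-20) = 9*(-1/20) = -9/20 ≈ -0.45000)
z(C, N) = -20 + N (z(C, N) = N - 20 = -20 + N)
H = -812 (H = -2 + (-811 + 1) = -2 - 810 = -812)
H/z(32, s) = -812/(-20 - 9/20) = -812/(-409/20) = -812*(-20/409) = 16240/409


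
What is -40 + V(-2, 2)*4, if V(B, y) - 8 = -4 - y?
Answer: -32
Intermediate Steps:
V(B, y) = 4 - y (V(B, y) = 8 + (-4 - y) = 4 - y)
-40 + V(-2, 2)*4 = -40 + (4 - 1*2)*4 = -40 + (4 - 2)*4 = -40 + 2*4 = -40 + 8 = -32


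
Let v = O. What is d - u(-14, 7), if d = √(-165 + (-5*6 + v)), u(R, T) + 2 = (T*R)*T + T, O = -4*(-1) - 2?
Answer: 681 + I*√193 ≈ 681.0 + 13.892*I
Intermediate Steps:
O = 2 (O = 4 - 2 = 2)
v = 2
u(R, T) = -2 + T + R*T² (u(R, T) = -2 + ((T*R)*T + T) = -2 + ((R*T)*T + T) = -2 + (R*T² + T) = -2 + (T + R*T²) = -2 + T + R*T²)
d = I*√193 (d = √(-165 + (-5*6 + 2)) = √(-165 + (-30 + 2)) = √(-165 - 28) = √(-193) = I*√193 ≈ 13.892*I)
d - u(-14, 7) = I*√193 - (-2 + 7 - 14*7²) = I*√193 - (-2 + 7 - 14*49) = I*√193 - (-2 + 7 - 686) = I*√193 - 1*(-681) = I*√193 + 681 = 681 + I*√193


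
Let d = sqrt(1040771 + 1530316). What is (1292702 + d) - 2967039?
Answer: -1674337 + sqrt(2571087) ≈ -1.6727e+6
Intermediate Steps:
d = sqrt(2571087) ≈ 1603.5
(1292702 + d) - 2967039 = (1292702 + sqrt(2571087)) - 2967039 = -1674337 + sqrt(2571087)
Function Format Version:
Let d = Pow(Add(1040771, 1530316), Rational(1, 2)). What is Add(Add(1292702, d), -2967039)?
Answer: Add(-1674337, Pow(2571087, Rational(1, 2))) ≈ -1.6727e+6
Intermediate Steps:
d = Pow(2571087, Rational(1, 2)) ≈ 1603.5
Add(Add(1292702, d), -2967039) = Add(Add(1292702, Pow(2571087, Rational(1, 2))), -2967039) = Add(-1674337, Pow(2571087, Rational(1, 2)))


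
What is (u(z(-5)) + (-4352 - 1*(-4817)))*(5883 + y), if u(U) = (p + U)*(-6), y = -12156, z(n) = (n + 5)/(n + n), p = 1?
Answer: -2879307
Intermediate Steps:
z(n) = (5 + n)/(2*n) (z(n) = (5 + n)/((2*n)) = (5 + n)*(1/(2*n)) = (5 + n)/(2*n))
u(U) = -6 - 6*U (u(U) = (1 + U)*(-6) = -6 - 6*U)
(u(z(-5)) + (-4352 - 1*(-4817)))*(5883 + y) = ((-6 - 3*(5 - 5)/(-5)) + (-4352 - 1*(-4817)))*(5883 - 12156) = ((-6 - 3*(-1)*0/5) + (-4352 + 4817))*(-6273) = ((-6 - 6*0) + 465)*(-6273) = ((-6 + 0) + 465)*(-6273) = (-6 + 465)*(-6273) = 459*(-6273) = -2879307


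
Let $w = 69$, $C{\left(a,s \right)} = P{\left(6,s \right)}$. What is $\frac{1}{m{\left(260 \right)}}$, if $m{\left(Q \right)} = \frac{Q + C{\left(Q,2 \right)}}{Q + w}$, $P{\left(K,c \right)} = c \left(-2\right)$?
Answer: $\frac{329}{256} \approx 1.2852$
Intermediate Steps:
$P{\left(K,c \right)} = - 2 c$
$C{\left(a,s \right)} = - 2 s$
$m{\left(Q \right)} = \frac{-4 + Q}{69 + Q}$ ($m{\left(Q \right)} = \frac{Q - 4}{Q + 69} = \frac{Q - 4}{69 + Q} = \frac{-4 + Q}{69 + Q}$)
$\frac{1}{m{\left(260 \right)}} = \frac{1}{\frac{1}{69 + 260} \left(-4 + 260\right)} = \frac{1}{\frac{1}{329} \cdot 256} = \frac{1}{\frac{256}{329}} = \frac{329}{256}$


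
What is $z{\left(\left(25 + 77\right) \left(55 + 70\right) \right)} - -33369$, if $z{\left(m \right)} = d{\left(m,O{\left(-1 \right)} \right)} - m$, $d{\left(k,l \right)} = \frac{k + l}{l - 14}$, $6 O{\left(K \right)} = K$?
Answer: $\frac{1676116}{85} \approx 19719.0$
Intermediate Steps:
$O{\left(K \right)} = \frac{K}{6}$
$d{\left(k,l \right)} = \frac{k + l}{-14 + l}$
$z{\left(m \right)} = \frac{1}{85} - \frac{91 m}{85}$ ($z{\left(m \right)} = \frac{m + \frac{1}{6} \left(-1\right)}{-14 + \frac{1}{6} \left(-1\right)} - m = \frac{m - \frac{1}{6}}{-14 - \frac{1}{6}} - m = \frac{- \frac{1}{6} + m}{- \frac{85}{6}} - m = - \frac{6 \left(- \frac{1}{6} + m\right)}{85} - m = \left(\frac{1}{85} - \frac{6 m}{85}\right) - m = \frac{1}{85} - \frac{91 m}{85}$)
$z{\left(\left(25 + 77\right) \left(55 + 70\right) \right)} - -33369 = \left(\frac{1}{85} - \frac{91 \left(25 + 77\right) \left(55 + 70\right)}{85}\right) - -33369 = \left(\frac{1}{85} - \frac{91 \cdot 102 \cdot 125}{85}\right) + 33369 = \left(\frac{1}{85} - 13650\right) + 33369 = - \frac{1160249}{85} + 33369 = \frac{1676116}{85}$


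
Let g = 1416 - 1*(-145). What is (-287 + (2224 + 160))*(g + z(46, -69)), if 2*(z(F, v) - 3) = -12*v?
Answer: 4147866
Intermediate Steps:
g = 1561 (g = 1416 + 145 = 1561)
z(F, v) = 3 - 6*v (z(F, v) = 3 + (-12*v)/2 = 3 - 6*v)
(-287 + (2224 + 160))*(g + z(46, -69)) = (-287 + (2224 + 160))*(1561 + (3 - 6*(-69))) = (-287 + 2384)*(1561 + (3 + 414)) = 2097*(1561 + 417) = 2097*1978 = 4147866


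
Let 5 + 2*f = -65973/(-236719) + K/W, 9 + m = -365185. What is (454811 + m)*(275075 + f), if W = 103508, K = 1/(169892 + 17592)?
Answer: 20589526153347860083851645/835234751870176 ≈ 2.4651e+10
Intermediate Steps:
m = -365194 (m = -9 - 365185 = -365194)
K = 1/187484 ≈ 5.3338e-6
f = -21688677445175665/9187582270571936 (f = -5/2 + (-65973/(-236719) + (1/187484)/103508)/2 = -5/2 + (-65973*(-1/236719) + (1/187484)*(1/103508))/2 = -5/2 + (65973/236719 + 1/19406093872)/2 = -5/2 + (½)*(1280278231254175/4593791135285968) = -5/2 + 1280278231254175/9187582270571936 = -21688677445175665/9187582270571936 ≈ -2.3606)
(454811 + m)*(275075 + f) = (454811 - 365194)*(275075 - 21688677445175665/9187582270571936) = 89617*(2527252504400130119535/9187582270571936) = 20589526153347860083851645/835234751870176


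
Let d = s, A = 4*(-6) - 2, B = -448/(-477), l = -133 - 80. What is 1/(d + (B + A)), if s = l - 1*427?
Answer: -477/317234 ≈ -0.0015036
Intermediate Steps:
l = -213
B = 448/477 (B = -448*(-1/477) = 448/477 ≈ 0.93920)
A = -26 (A = -24 - 2 = -26)
s = -640 (s = -213 - 1*427 = -213 - 427 = -640)
d = -640
1/(d + (B + A)) = 1/(-640 + (448/477 - 26)) = 1/(-640 - 11954/477) = 1/(-317234/477) = -477/317234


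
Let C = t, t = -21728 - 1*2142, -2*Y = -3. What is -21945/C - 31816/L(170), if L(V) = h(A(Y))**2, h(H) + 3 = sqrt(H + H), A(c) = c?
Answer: -1972421/186 - 15908*sqrt(3)/3 ≈ -19789.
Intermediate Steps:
Y = 3/2 (Y = -1/2*(-3) = 3/2 ≈ 1.5000)
h(H) = -3 + sqrt(2)*sqrt(H) (h(H) = -3 + sqrt(H + H) = -3 + sqrt(2*H) = -3 + sqrt(2)*sqrt(H))
t = -23870 (t = -21728 - 2142 = -23870)
C = -23870
L(V) = (-3 + sqrt(3))**2 (L(V) = (-3 + sqrt(2)*sqrt(3/2))**2 = (-3 + sqrt(2)*(sqrt(6)/2))**2 = (-3 + sqrt(3))**2)
-21945/C - 31816/L(170) = -21945/(-23870) - 31816/(3 - sqrt(3))**2 = -21945*(-1/23870) - 31816/(3 - sqrt(3))**2 = 57/62 - 31816/(3 - sqrt(3))**2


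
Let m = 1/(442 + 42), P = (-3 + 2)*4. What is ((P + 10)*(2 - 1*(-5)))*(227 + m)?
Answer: 2307249/242 ≈ 9534.1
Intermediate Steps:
P = -4 (P = -1*4 = -4)
m = 1/484 ≈ 0.0020661
((P + 10)*(2 - 1*(-5)))*(227 + m) = ((-4 + 10)*(2 - 1*(-5)))*(227 + 1/484) = (6*(2 + 5))*(109869/484) = (6*7)*(109869/484) = 42*(109869/484) = 2307249/242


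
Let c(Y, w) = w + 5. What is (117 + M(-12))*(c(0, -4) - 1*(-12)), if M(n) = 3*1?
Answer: 1560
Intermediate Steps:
c(Y, w) = 5 + w
M(n) = 3
(117 + M(-12))*(c(0, -4) - 1*(-12)) = (117 + 3)*((5 - 4) - 1*(-12)) = 120*(1 + 12) = 120*13 = 1560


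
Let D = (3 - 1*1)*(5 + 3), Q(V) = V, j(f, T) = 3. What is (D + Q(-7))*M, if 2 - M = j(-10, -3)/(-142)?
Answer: 2583/142 ≈ 18.190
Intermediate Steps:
D = 16 (D = (3 - 1)*8 = 2*8 = 16)
M = 287/142 (M = 2 - 3/(-142) = 2 - 3*(-1)/142 = 2 - 1*(-3/142) = 2 + 3/142 = 287/142 ≈ 2.0211)
(D + Q(-7))*M = (16 - 7)*(287/142) = 9*(287/142) = 2583/142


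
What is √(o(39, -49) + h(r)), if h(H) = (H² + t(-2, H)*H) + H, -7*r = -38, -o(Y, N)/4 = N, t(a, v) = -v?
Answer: √9870/7 ≈ 14.193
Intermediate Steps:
o(Y, N) = -4*N
r = 38/7 (r = -⅐*(-38) = 38/7 ≈ 5.4286)
h(H) = H (h(H) = (H² + (-H)*H) + H = (H² - H²) + H = 0 + H = H)
√(o(39, -49) + h(r)) = √(-4*(-49) + 38/7) = √(196 + 38/7) = √(1410/7) = √9870/7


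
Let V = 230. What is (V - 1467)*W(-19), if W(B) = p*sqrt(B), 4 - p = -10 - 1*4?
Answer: -22266*I*sqrt(19) ≈ -97055.0*I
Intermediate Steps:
p = 18 (p = 4 - (-10 - 1*4) = 4 - (-10 - 4) = 4 - 1*(-14) = 4 + 14 = 18)
W(B) = 18*sqrt(B)
(V - 1467)*W(-19) = (230 - 1467)*(18*sqrt(-19)) = -22266*I*sqrt(19)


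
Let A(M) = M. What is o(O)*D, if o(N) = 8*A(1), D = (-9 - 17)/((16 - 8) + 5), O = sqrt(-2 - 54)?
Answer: -16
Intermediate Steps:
O = 2*I*sqrt(14) (O = sqrt(-56) = 2*I*sqrt(14) ≈ 7.4833*I)
D = -2 (D = -26/(8 + 5) = -26/13 = -26*1/13 = -2)
o(N) = 8 (o(N) = 8*1 = 8)
o(O)*D = 8*(-2) = -16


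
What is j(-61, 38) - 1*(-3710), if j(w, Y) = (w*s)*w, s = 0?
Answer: 3710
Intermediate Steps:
j(w, Y) = 0 (j(w, Y) = (w*0)*w = 0*w = 0)
j(-61, 38) - 1*(-3710) = 0 - 1*(-3710) = 0 + 3710 = 3710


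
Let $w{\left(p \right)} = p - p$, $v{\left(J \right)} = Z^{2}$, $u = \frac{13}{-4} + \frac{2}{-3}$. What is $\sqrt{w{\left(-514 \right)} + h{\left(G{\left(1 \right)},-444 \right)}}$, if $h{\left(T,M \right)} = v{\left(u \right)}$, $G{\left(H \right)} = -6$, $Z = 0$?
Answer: $0$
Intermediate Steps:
$u = - \frac{47}{12}$ ($u = 13 \left(- \frac{1}{4}\right) + 2 \left(- \frac{1}{3}\right) = - \frac{13}{4} - \frac{2}{3} = - \frac{47}{12} \approx -3.9167$)
$v{\left(J \right)} = 0$ ($v{\left(J \right)} = 0^{2} = 0$)
$w{\left(p \right)} = 0$
$h{\left(T,M \right)} = 0$
$\sqrt{w{\left(-514 \right)} + h{\left(G{\left(1 \right)},-444 \right)}} = \sqrt{0 + 0} = \sqrt{0} = 0$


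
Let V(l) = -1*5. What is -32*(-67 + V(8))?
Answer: 2304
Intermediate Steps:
V(l) = -5
-32*(-67 + V(8)) = -32*(-67 - 5) = -32*(-72) = 2304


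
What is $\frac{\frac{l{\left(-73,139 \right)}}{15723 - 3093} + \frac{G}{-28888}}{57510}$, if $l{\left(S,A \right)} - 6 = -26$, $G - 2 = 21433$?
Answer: $- \frac{27130181}{2098283635440} \approx -1.293 \cdot 10^{-5}$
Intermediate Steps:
$G = 21435$ ($G = 2 + 21433 = 21435$)
$l{\left(S,A \right)} = -20$ ($l{\left(S,A \right)} = 6 - 26 = -20$)
$\frac{\frac{l{\left(-73,139 \right)}}{15723 - 3093} + \frac{G}{-28888}}{57510} = \frac{- \frac{20}{15723 - 3093} + \frac{21435}{-28888}}{57510} = \left(- \frac{20}{15723 - 3093} + 21435 \left(- \frac{1}{28888}\right)\right) \frac{1}{57510} = \left(- \frac{20}{12630} - \frac{21435}{28888}\right) \frac{1}{57510} = \left(\left(-20\right) \frac{1}{12630} - \frac{21435}{28888}\right) \frac{1}{57510} = \left(- \frac{2}{1263} - \frac{21435}{28888}\right) \frac{1}{57510} = \left(- \frac{27130181}{36485544}\right) \frac{1}{57510} = - \frac{27130181}{2098283635440}$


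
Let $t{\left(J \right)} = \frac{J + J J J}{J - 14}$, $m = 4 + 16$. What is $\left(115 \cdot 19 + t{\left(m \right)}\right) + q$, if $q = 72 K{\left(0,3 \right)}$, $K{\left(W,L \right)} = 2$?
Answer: $\frac{10997}{3} \approx 3665.7$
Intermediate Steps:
$m = 20$
$q = 144$ ($q = 72 \cdot 2 = 144$)
$t{\left(J \right)} = \frac{J + J^{3}}{-14 + J}$ ($t{\left(J \right)} = \frac{J + J^{2} J}{-14 + J} = \frac{J + J^{3}}{-14 + J}$)
$\left(115 \cdot 19 + t{\left(m \right)}\right) + q = \left(115 \cdot 19 + \frac{20 + 20^{3}}{-14 + 20}\right) + 144 = \left(2185 + \frac{20 + 8000}{6}\right) + 144 = \left(2185 + \frac{1}{6} \cdot 8020\right) + 144 = \left(2185 + \frac{4010}{3}\right) + 144 = \frac{10565}{3} + 144 = \frac{10997}{3}$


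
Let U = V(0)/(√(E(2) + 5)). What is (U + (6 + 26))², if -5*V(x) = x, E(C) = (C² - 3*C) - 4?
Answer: 1024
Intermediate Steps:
E(C) = -4 + C² - 3*C
V(x) = -x/5
U = 0 (U = (-⅕*0)/(√((-4 + 2² - 3*2) + 5)) = 0/(√((-4 + 4 - 6) + 5)) = 0/(√(-6 + 5)) = 0/(√(-1)) = 0/I = 0*(-I) = 0)
(U + (6 + 26))² = (0 + (6 + 26))² = (0 + 32)² = 32² = 1024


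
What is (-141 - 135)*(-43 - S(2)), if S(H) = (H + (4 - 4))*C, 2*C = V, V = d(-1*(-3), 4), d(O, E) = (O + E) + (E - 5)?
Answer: 13524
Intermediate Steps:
d(O, E) = -5 + O + 2*E (d(O, E) = (E + O) + (-5 + E) = -5 + O + 2*E)
V = 6 (V = -5 - 1*(-3) + 2*4 = -5 + 3 + 8 = 6)
C = 3 (C = (½)*6 = 3)
S(H) = 3*H (S(H) = (H + (4 - 4))*3 = (H + 0)*3 = H*3 = 3*H)
(-141 - 135)*(-43 - S(2)) = (-141 - 135)*(-43 - 3*2) = -276*(-43 - 1*6) = -276*(-43 - 6) = -276*(-49) = 13524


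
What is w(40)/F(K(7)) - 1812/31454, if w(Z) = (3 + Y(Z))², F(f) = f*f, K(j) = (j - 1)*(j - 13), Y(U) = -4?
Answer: -1158449/20382192 ≈ -0.056836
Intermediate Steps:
K(j) = (-1 + j)*(-13 + j)
F(f) = f²
w(Z) = 1 (w(Z) = (3 - 4)² = (-1)² = 1)
w(40)/F(K(7)) - 1812/31454 = 1/(13 + 7² - 14*7)² - 1812/31454 = 1/(13 + 49 - 98)² - 1812*1/31454 = 1/(-36)² - 906/15727 = 1/1296 - 906/15727 = -1158449/20382192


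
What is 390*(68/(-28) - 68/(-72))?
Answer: -12155/21 ≈ -578.81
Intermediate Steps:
390*(68/(-28) - 68/(-72)) = 390*(68*(-1/28) - 68*(-1/72)) = 390*(-17/7 + 17/18) = 390*(-187/126) = -12155/21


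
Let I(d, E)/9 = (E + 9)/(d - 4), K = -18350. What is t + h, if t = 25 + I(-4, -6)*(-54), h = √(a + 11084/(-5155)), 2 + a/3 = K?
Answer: 829/4 + 2*I*√365779164605/5155 ≈ 207.25 + 234.64*I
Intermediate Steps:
I(d, E) = 9*(9 + E)/(-4 + d) (I(d, E) = 9*((E + 9)/(d - 4)) = 9*((9 + E)/(-4 + d)) = 9*(9 + E)/(-4 + d))
a = -55056 (a = -6 + 3*(-18350) = -6 - 55050 = -55056)
h = 2*I*√365779164605/5155 (h = √(-55056 + 11084/(-5155)) = √(-55056 + 11084*(-1/5155)) = √(-55056 - 11084/5155) = √(-283824764/5155) = 2*I*√365779164605/5155 ≈ 234.64*I)
t = 829/4 (t = 25 + (9*(9 - 6)/(-4 - 4))*(-54) = 25 + (9*3/(-8))*(-54) = 25 + (9*(-⅛)*3)*(-54) = 25 - 27/8*(-54) = 25 + 729/4 = 829/4 ≈ 207.25)
t + h = 829/4 + 2*I*√365779164605/5155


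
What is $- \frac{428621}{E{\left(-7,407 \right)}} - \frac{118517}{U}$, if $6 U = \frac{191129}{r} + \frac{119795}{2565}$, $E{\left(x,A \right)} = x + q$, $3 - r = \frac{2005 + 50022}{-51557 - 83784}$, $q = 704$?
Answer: $- \frac{17984523147983089}{28659103760873} \approx -627.53$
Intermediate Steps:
$r = \frac{458050}{135341}$ ($r = 3 - \frac{2005 + 50022}{-51557 - 83784} = 3 - \frac{52027}{-135341} = 3 - 52027 \left(- \frac{1}{135341}\right) = 3 - - \frac{52027}{135341} = 3 + \frac{52027}{135341} = \frac{458050}{135341} \approx 3.3844$)
$E{\left(x,A \right)} = 704 + x$ ($E{\left(x,A \right)} = x + 704 = 704 + x$)
$U = \frac{699002530753}{74204100}$ ($U = \frac{\frac{191129}{\frac{458050}{135341}} + \frac{119795}{2565}}{6} = \frac{191129 \cdot \frac{135341}{458050} + 119795 \cdot \frac{1}{2565}}{6} = \frac{\frac{25867589989}{458050} + \frac{1261}{27}}{6} = \frac{1}{6} \cdot \frac{699002530753}{12367350} = \frac{699002530753}{74204100} \approx 9420.0$)
$- \frac{428621}{E{\left(-7,407 \right)}} - \frac{118517}{U} = - \frac{428621}{704 - 7} - \frac{118517}{\frac{699002530753}{74204100}} = - \frac{428621}{697} - \frac{8794447319700}{699002530753} = \left(-428621\right) \frac{1}{697} - \frac{8794447319700}{699002530753} = - \frac{25213}{41} - \frac{8794447319700}{699002530753} = - \frac{17984523147983089}{28659103760873}$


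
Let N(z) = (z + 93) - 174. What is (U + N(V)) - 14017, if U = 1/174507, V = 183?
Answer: -2428264904/174507 ≈ -13915.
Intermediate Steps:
N(z) = -81 + z (N(z) = (93 + z) - 174 = -81 + z)
U = 1/174507 ≈ 5.7304e-6
(U + N(V)) - 14017 = (1/174507 + (-81 + 183)) - 14017 = (1/174507 + 102) - 14017 = 17799715/174507 - 14017 = -2428264904/174507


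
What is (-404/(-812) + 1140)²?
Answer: 53601973441/41209 ≈ 1.3007e+6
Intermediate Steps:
(-404/(-812) + 1140)² = (-404*(-1/812) + 1140)² = (101/203 + 1140)² = (231521/203)² = 53601973441/41209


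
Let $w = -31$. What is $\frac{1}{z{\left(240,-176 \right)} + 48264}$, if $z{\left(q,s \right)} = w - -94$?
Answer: $\frac{1}{48327} \approx 2.0692 \cdot 10^{-5}$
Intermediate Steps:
$z{\left(q,s \right)} = 63$ ($z{\left(q,s \right)} = -31 - -94 = -31 + 94 = 63$)
$\frac{1}{z{\left(240,-176 \right)} + 48264} = \frac{1}{63 + 48264} = \frac{1}{48327}$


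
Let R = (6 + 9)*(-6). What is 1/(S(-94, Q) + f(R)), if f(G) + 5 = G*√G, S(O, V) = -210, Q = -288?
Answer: I/(5*(-43*I + 54*√10)) ≈ -0.00027734 + 0.0011014*I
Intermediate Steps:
R = -90 (R = 15*(-6) = -90)
f(G) = -5 + G^(3/2) (f(G) = -5 + G*√G = -5 + G^(3/2))
1/(S(-94, Q) + f(R)) = 1/(-210 + (-5 + (-90)^(3/2))) = 1/(-210 + (-5 - 270*I*√10)) = 1/(-215 - 270*I*√10)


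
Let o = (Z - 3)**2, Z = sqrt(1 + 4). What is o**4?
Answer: (3 - sqrt(5))**8 ≈ 0.11599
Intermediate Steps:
Z = sqrt(5) ≈ 2.2361
o = (-3 + sqrt(5))**2 (o = (sqrt(5) - 3)**2 = (-3 + sqrt(5))**2 ≈ 0.58359)
o**4 = ((3 - sqrt(5))**2)**4 = (3 - sqrt(5))**8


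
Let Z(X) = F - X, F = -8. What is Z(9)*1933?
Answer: -32861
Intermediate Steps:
Z(X) = -8 - X
Z(9)*1933 = (-8 - 1*9)*1933 = (-8 - 9)*1933 = -17*1933 = -32861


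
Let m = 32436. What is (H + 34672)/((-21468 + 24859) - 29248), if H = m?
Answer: -67108/25857 ≈ -2.5954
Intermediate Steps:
H = 32436
(H + 34672)/((-21468 + 24859) - 29248) = (32436 + 34672)/((-21468 + 24859) - 29248) = 67108/(3391 - 29248) = 67108/(-25857) = 67108*(-1/25857) = -67108/25857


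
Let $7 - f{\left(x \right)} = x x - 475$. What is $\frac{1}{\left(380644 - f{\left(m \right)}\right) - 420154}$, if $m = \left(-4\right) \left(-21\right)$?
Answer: $- \frac{1}{32936} \approx -3.0362 \cdot 10^{-5}$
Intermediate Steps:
$m = 84$
$f{\left(x \right)} = 482 - x^{2}$ ($f{\left(x \right)} = 7 - \left(x x - 475\right) = 7 - \left(x^{2} - 475\right) = 7 - \left(-475 + x^{2}\right) = 482 - x^{2}$)
$\frac{1}{\left(380644 - f{\left(m \right)}\right) - 420154} = \frac{1}{\left(380644 - \left(482 - 84^{2}\right)\right) - 420154} = \frac{1}{\left(380644 - \left(482 - 7056\right)\right) - 420154} = \frac{1}{\left(380644 - -6574\right) - 420154} = \frac{1}{\left(380644 + 6574\right) - 420154} = \frac{1}{387218 - 420154} = \frac{1}{-32936} = - \frac{1}{32936}$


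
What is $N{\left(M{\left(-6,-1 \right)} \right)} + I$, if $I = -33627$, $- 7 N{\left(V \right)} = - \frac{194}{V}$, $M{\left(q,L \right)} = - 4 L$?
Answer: $- \frac{470681}{14} \approx -33620.0$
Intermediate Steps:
$N{\left(V \right)} = \frac{194}{7 V}$ ($N{\left(V \right)} = - \frac{\left(-194\right) \frac{1}{V}}{7} = \frac{194}{7 V}$)
$N{\left(M{\left(-6,-1 \right)} \right)} + I = \frac{194}{7 \left(\left(-4\right) \left(-1\right)\right)} - 33627 = \frac{194}{7 \cdot 4} - 33627 = \frac{194}{7} \cdot \frac{1}{4} - 33627 = \frac{97}{14} - 33627 = - \frac{470681}{14}$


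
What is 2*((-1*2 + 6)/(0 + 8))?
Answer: 1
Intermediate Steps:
2*((-1*2 + 6)/(0 + 8)) = 2*((-2 + 6)/8) = 2*(4*(⅛)) = 2*(½) = 1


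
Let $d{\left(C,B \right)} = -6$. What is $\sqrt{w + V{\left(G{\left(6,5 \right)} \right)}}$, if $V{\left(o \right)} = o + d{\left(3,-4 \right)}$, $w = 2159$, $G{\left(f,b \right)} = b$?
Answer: $\sqrt{2158} \approx 46.454$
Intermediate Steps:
$V{\left(o \right)} = -6 + o$ ($V{\left(o \right)} = o - 6 = -6 + o$)
$\sqrt{w + V{\left(G{\left(6,5 \right)} \right)}} = \sqrt{2159 + \left(-6 + 5\right)} = \sqrt{2159 - 1} = \sqrt{2158}$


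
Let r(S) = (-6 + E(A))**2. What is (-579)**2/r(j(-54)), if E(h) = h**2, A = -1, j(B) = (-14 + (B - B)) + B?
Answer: 335241/25 ≈ 13410.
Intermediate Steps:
j(B) = -14 + B (j(B) = (-14 + 0) + B = -14 + B)
r(S) = 25 (r(S) = (-6 + (-1)**2)**2 = (-6 + 1)**2 = (-5)**2 = 25)
(-579)**2/r(j(-54)) = (-579)**2/25 = 335241*(1/25) = 335241/25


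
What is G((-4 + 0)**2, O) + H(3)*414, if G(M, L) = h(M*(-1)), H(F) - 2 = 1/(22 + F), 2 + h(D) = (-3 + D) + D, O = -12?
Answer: 20189/25 ≈ 807.56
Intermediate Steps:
h(D) = -5 + 2*D (h(D) = -2 + ((-3 + D) + D) = -2 + (-3 + 2*D) = -5 + 2*D)
H(F) = 2 + 1/(22 + F)
G(M, L) = -5 - 2*M (G(M, L) = -5 + 2*(M*(-1)) = -5 + 2*(-M) = -5 - 2*M)
G((-4 + 0)**2, O) + H(3)*414 = (-5 - 2*(-4 + 0)**2) + ((45 + 2*3)/(22 + 3))*414 = (-5 - 2*(-4)**2) + ((45 + 6)/25)*414 = (-5 - 2*16) + ((1/25)*51)*414 = (-5 - 32) + (51/25)*414 = -37 + 21114/25 = 20189/25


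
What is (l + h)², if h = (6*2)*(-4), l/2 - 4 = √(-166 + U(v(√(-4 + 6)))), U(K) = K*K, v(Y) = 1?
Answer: 940 - 160*I*√165 ≈ 940.0 - 2055.2*I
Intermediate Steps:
U(K) = K²
l = 8 + 2*I*√165 (l = 8 + 2*√(-166 + 1²) = 8 + 2*√(-166 + 1) = 8 + 2*√(-165) = 8 + 2*(I*√165) = 8 + 2*I*√165 ≈ 8.0 + 25.69*I)
h = -48 (h = 12*(-4) = -48)
(l + h)² = ((8 + 2*I*√165) - 48)² = (-40 + 2*I*√165)²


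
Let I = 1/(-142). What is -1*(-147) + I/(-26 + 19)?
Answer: 146119/994 ≈ 147.00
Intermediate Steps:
I = -1/142 ≈ -0.0070423
-1*(-147) + I/(-26 + 19) = -1*(-147) - 1/(142*(-26 + 19)) = 147 - 1/142/(-7) = 147 - 1/142*(-⅐) = 147 + 1/994 = 146119/994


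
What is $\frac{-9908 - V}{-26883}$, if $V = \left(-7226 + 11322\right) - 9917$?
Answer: $\frac{4087}{26883} \approx 0.15203$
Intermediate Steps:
$V = -5821$ ($V = 4096 - 9917 = -5821$)
$\frac{-9908 - V}{-26883} = \frac{-9908 - -5821}{-26883} = \left(-9908 + 5821\right) \left(- \frac{1}{26883}\right) = \left(-4087\right) \left(- \frac{1}{26883}\right) = \frac{4087}{26883}$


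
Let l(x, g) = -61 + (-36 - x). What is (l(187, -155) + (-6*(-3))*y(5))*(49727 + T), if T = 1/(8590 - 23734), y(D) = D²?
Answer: 62504452021/7572 ≈ 8.2547e+6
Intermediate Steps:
l(x, g) = -97 - x
T = -1/15144 (T = 1/(-15144) = -1/15144 ≈ -6.6033e-5)
(l(187, -155) + (-6*(-3))*y(5))*(49727 + T) = ((-97 - 1*187) - 6*(-3)*5²)*(49727 - 1/15144) = ((-97 - 187) + 18*25)*(753065687/15144) = (-284 + 450)*(753065687/15144) = 166*(753065687/15144) = 62504452021/7572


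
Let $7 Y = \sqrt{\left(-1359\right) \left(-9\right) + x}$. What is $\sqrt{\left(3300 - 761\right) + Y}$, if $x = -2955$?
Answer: $\frac{\sqrt{124411 + 14 \sqrt{2319}}}{7} \approx 50.525$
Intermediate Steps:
$Y = \frac{2 \sqrt{2319}}{7}$ ($Y = \frac{\sqrt{\left(-1359\right) \left(-9\right) - 2955}}{7} = \frac{\sqrt{12231 - 2955}}{7} = \frac{\sqrt{9276}}{7} = \frac{2 \sqrt{2319}}{7} \approx 13.759$)
$\sqrt{\left(3300 - 761\right) + Y} = \sqrt{\left(3300 - 761\right) + \frac{2 \sqrt{2319}}{7}} = \sqrt{2539 + \frac{2 \sqrt{2319}}{7}}$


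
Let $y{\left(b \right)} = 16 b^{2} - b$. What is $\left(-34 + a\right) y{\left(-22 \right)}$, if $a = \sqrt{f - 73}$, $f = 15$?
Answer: $-264044 + 7766 i \sqrt{58} \approx -2.6404 \cdot 10^{5} + 59144.0 i$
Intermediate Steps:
$a = i \sqrt{58}$ ($a = \sqrt{15 - 73} = \sqrt{-58} = i \sqrt{58} \approx 7.6158 i$)
$y{\left(b \right)} = - b + 16 b^{2}$
$\left(-34 + a\right) y{\left(-22 \right)} = \left(-34 + i \sqrt{58}\right) \left(- 22 \left(-1 + 16 \left(-22\right)\right)\right) = \left(-34 + i \sqrt{58}\right) \left(- 22 \left(-1 - 352\right)\right) = \left(-34 + i \sqrt{58}\right) \left(\left(-22\right) \left(-353\right)\right) = \left(-34 + i \sqrt{58}\right) 7766 = -264044 + 7766 i \sqrt{58}$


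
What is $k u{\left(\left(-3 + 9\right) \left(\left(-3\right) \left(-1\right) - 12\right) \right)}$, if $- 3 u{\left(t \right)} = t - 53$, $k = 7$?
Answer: $\frac{749}{3} \approx 249.67$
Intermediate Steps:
$u{\left(t \right)} = \frac{53}{3} - \frac{t}{3}$ ($u{\left(t \right)} = - \frac{t - 53}{3} = - \frac{-53 + t}{3} = \frac{53}{3} - \frac{t}{3}$)
$k u{\left(\left(-3 + 9\right) \left(\left(-3\right) \left(-1\right) - 12\right) \right)} = 7 \left(\frac{53}{3} - \frac{\left(-3 + 9\right) \left(\left(-3\right) \left(-1\right) - 12\right)}{3}\right) = 7 \left(\frac{53}{3} - \frac{6 \left(3 - 12\right)}{3}\right) = 7 \left(\frac{53}{3} - \frac{6 \left(-9\right)}{3}\right) = 7 \left(\frac{53}{3} - -18\right) = 7 \left(\frac{53}{3} + 18\right) = 7 \cdot \frac{107}{3} = \frac{749}{3}$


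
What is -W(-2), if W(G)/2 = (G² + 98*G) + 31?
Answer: 322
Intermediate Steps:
W(G) = 62 + 2*G² + 196*G (W(G) = 2*((G² + 98*G) + 31) = 2*(31 + G² + 98*G) = 62 + 2*G² + 196*G)
-W(-2) = -(62 + 2*(-2)² + 196*(-2)) = -(62 + 2*4 - 392) = -(62 + 8 - 392) = -1*(-322) = 322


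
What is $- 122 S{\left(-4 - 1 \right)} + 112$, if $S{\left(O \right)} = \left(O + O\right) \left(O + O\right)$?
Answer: $-12088$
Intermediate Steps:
$S{\left(O \right)} = 4 O^{2}$ ($S{\left(O \right)} = 2 O 2 O = 4 O^{2}$)
$- 122 S{\left(-4 - 1 \right)} + 112 = - 122 \cdot 4 \left(-4 - 1\right)^{2} + 112 = - 122 \cdot 4 \left(-5\right)^{2} + 112 = - 122 \cdot 4 \cdot 25 + 112 = \left(-122\right) 100 + 112 = -12200 + 112 = -12088$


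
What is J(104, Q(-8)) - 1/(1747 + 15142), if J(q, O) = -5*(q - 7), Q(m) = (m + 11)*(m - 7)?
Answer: -8191166/16889 ≈ -485.00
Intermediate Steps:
Q(m) = (-7 + m)*(11 + m) (Q(m) = (11 + m)*(-7 + m) = (-7 + m)*(11 + m))
J(q, O) = 35 - 5*q (J(q, O) = -5*(-7 + q) = 35 - 5*q)
J(104, Q(-8)) - 1/(1747 + 15142) = (35 - 5*104) - 1/(1747 + 15142) = (35 - 520) - 1/16889 = -485 - 1*1/16889 = -485 - 1/16889 = -8191166/16889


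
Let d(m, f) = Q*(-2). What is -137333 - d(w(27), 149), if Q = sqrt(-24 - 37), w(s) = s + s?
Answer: -137333 + 2*I*sqrt(61) ≈ -1.3733e+5 + 15.62*I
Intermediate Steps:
w(s) = 2*s
Q = I*sqrt(61) (Q = sqrt(-61) = I*sqrt(61) ≈ 7.8102*I)
d(m, f) = -2*I*sqrt(61) (d(m, f) = (I*sqrt(61))*(-2) = -2*I*sqrt(61))
-137333 - d(w(27), 149) = -137333 - (-2)*I*sqrt(61) = -137333 + 2*I*sqrt(61)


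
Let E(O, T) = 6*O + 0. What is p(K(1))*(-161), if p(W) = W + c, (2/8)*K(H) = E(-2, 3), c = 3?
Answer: 7245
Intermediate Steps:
E(O, T) = 6*O
K(H) = -48 (K(H) = 4*(6*(-2)) = 4*(-12) = -48)
p(W) = 3 + W (p(W) = W + 3 = 3 + W)
p(K(1))*(-161) = (3 - 48)*(-161) = -45*(-161) = 7245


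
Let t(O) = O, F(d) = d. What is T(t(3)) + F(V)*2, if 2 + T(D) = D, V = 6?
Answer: 13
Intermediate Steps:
T(D) = -2 + D
T(t(3)) + F(V)*2 = (-2 + 3) + 6*2 = 1 + 12 = 13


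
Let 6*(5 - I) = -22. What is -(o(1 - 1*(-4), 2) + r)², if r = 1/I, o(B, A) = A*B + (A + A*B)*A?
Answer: -786769/676 ≈ -1163.9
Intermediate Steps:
o(B, A) = A*B + A*(A + A*B)
I = 26/3 (I = 5 - ⅙*(-22) = 5 + 11/3 = 26/3 ≈ 8.6667)
r = 3/26 (r = 1/(26/3) = 3/26 ≈ 0.11538)
-(o(1 - 1*(-4), 2) + r)² = -(2*(2 + (1 - 1*(-4)) + 2*(1 - 1*(-4))) + 3/26)² = -(2*(2 + (1 + 4) + 2*(1 + 4)) + 3/26)² = -(2*(2 + 5 + 2*5) + 3/26)² = -(2*(2 + 5 + 10) + 3/26)² = -(2*17 + 3/26)² = -(34 + 3/26)² = -(887/26)² = -1*786769/676 = -786769/676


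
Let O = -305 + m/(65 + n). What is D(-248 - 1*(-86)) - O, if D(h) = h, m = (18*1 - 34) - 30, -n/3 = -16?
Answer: 16205/113 ≈ 143.41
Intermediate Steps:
n = 48 (n = -3*(-16) = 48)
m = -46 (m = (18 - 34) - 30 = -16 - 30 = -46)
O = -34511/113 (O = -305 - 46/(65 + 48) = -305 - 46/113 = -34511/113 ≈ -305.41)
D(-248 - 1*(-86)) - O = (-248 - 1*(-86)) - 1*(-34511/113) = (-248 + 86) + 34511/113 = -162 + 34511/113 = 16205/113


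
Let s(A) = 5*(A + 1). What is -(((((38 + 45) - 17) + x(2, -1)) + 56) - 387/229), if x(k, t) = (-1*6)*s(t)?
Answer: -27551/229 ≈ -120.31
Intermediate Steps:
s(A) = 5 + 5*A (s(A) = 5*(1 + A) = 5 + 5*A)
x(k, t) = -30 - 30*t (x(k, t) = (-1*6)*(5 + 5*t) = -6*(5 + 5*t) = -30 - 30*t)
-(((((38 + 45) - 17) + x(2, -1)) + 56) - 387/229) = -(((((38 + 45) - 17) + (-30 - 30*(-1))) + 56) - 387/229) = -((((83 - 17) + (-30 + 30)) + 56) - 387/229) = -(((66 + 0) + 56) - 1*387/229) = -((66 + 56) - 387/229) = -(122 - 387/229) = -1*27551/229 = -27551/229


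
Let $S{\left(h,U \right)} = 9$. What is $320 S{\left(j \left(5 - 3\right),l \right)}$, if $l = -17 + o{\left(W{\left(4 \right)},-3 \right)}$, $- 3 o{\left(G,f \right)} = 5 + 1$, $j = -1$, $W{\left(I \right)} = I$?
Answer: $2880$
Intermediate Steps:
$o{\left(G,f \right)} = -2$ ($o{\left(G,f \right)} = - \frac{5 + 1}{3} = \left(- \frac{1}{3}\right) 6 = -2$)
$l = -19$ ($l = -17 - 2 = -19$)
$320 S{\left(j \left(5 - 3\right),l \right)} = 320 \cdot 9 = 2880$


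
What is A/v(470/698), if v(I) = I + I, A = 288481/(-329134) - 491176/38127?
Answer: -336641962001/32949604740 ≈ -10.217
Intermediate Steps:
A = -964590149/70105542 (A = 288481*(-1/329134) - 491176*1/38127 = -288481/329134 - 2744/213 = -964590149/70105542 ≈ -13.759)
v(I) = 2*I
A/v(470/698) = -964590149/(70105542*(2*(470/698))) = -964590149/(70105542*(2*(470*(1/698)))) = -964590149/(70105542*(2*(235/349))) = -964590149/(70105542*470/349) = -964590149/70105542*349/470 = -336641962001/32949604740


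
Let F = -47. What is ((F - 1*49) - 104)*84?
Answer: -16800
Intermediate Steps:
((F - 1*49) - 104)*84 = ((-47 - 1*49) - 104)*84 = ((-47 - 49) - 104)*84 = (-96 - 104)*84 = -200*84 = -16800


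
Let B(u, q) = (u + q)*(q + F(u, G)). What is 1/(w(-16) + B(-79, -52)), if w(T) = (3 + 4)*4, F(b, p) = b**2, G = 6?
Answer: -1/810731 ≈ -1.2335e-6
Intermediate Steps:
w(T) = 28 (w(T) = 7*4 = 28)
B(u, q) = (q + u)*(q + u**2) (B(u, q) = (u + q)*(q + u**2) = (q + u)*(q + u**2))
1/(w(-16) + B(-79, -52)) = 1/(28 + ((-52)**2 + (-79)**3 - 52*(-79) - 52*(-79)**2)) = 1/(28 + (2704 - 493039 + 4108 - 52*6241)) = 1/(28 + (2704 - 493039 + 4108 - 324532)) = 1/(28 - 810759) = 1/(-810731) = -1/810731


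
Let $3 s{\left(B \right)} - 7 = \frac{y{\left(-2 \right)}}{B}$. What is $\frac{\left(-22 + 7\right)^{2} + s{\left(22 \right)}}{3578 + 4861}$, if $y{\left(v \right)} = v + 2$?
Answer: $\frac{682}{25317} \approx 0.026938$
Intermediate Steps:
$y{\left(v \right)} = 2 + v$
$s{\left(B \right)} = \frac{7}{3}$ ($s{\left(B \right)} = \frac{7}{3} + \frac{\left(2 - 2\right) \frac{1}{B}}{3} = \frac{7}{3} + \frac{0 \frac{1}{B}}{3} = \frac{7}{3} + \frac{1}{3} \cdot 0 = \frac{7}{3} + 0 = \frac{7}{3}$)
$\frac{\left(-22 + 7\right)^{2} + s{\left(22 \right)}}{3578 + 4861} = \frac{\left(-22 + 7\right)^{2} + \frac{7}{3}}{3578 + 4861} = \frac{\left(-15\right)^{2} + \frac{7}{3}}{8439} = \left(225 + \frac{7}{3}\right) \frac{1}{8439} = \frac{682}{3} \cdot \frac{1}{8439} = \frac{682}{25317}$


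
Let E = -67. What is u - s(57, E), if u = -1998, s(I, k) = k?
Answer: -1931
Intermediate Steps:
u - s(57, E) = -1998 - 1*(-67) = -1998 + 67 = -1931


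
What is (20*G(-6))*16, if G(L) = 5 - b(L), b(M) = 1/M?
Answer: 4960/3 ≈ 1653.3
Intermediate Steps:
G(L) = 5 - 1/L
(20*G(-6))*16 = (20*(5 - 1/(-6)))*16 = (20*(5 - 1*(-⅙)))*16 = (20*(5 + ⅙))*16 = (20*(31/6))*16 = (310/3)*16 = 4960/3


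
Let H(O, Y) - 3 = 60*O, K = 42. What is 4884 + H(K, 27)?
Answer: 7407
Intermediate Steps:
H(O, Y) = 3 + 60*O
4884 + H(K, 27) = 4884 + (3 + 60*42) = 4884 + (3 + 2520) = 4884 + 2523 = 7407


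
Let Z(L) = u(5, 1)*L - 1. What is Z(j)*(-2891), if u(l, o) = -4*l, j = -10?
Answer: -575309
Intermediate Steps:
Z(L) = -1 - 20*L (Z(L) = (-4*5)*L - 1 = -20*L - 1 = -1 - 20*L)
Z(j)*(-2891) = (-1 - 20*(-10))*(-2891) = (-1 + 200)*(-2891) = 199*(-2891) = -575309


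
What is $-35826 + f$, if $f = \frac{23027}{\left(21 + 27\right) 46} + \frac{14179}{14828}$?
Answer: $- \frac{26649511669}{744096} \approx -35815.0$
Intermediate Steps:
$f = \frac{8471627}{744096}$ ($f = \frac{23027}{48 \cdot 46} + 14179 \cdot \frac{1}{14828} = \frac{23027}{2208} + \frac{1289}{1348} = \frac{8471627}{744096} \approx 11.385$)
$-35826 + f = -35826 + \frac{8471627}{744096} = - \frac{26649511669}{744096}$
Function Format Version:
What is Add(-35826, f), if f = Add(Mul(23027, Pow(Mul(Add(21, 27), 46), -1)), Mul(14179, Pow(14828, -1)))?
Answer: Rational(-26649511669, 744096) ≈ -35815.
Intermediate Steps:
f = Rational(8471627, 744096) (f = Add(Mul(23027, Pow(Mul(48, 46), -1)), Mul(14179, Rational(1, 14828))) = Add(Mul(23027, Pow(2208, -1)), Rational(1289, 1348)) = Add(Mul(23027, Rational(1, 2208)), Rational(1289, 1348)) = Add(Rational(23027, 2208), Rational(1289, 1348)) = Rational(8471627, 744096) ≈ 11.385)
Add(-35826, f) = Add(-35826, Rational(8471627, 744096)) = Rational(-26649511669, 744096)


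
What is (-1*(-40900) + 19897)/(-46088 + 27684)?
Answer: -60797/18404 ≈ -3.3035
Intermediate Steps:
(-1*(-40900) + 19897)/(-46088 + 27684) = (40900 + 19897)/(-18404) = 60797*(-1/18404) = -60797/18404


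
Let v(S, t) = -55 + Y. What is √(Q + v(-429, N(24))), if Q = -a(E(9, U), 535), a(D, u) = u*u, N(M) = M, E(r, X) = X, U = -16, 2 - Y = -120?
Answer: I*√286158 ≈ 534.94*I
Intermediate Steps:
Y = 122 (Y = 2 - 1*(-120) = 2 + 120 = 122)
a(D, u) = u²
v(S, t) = 67 (v(S, t) = -55 + 122 = 67)
Q = -286225 (Q = -1*535² = -1*286225 = -286225)
√(Q + v(-429, N(24))) = √(-286225 + 67) = √(-286158) = I*√286158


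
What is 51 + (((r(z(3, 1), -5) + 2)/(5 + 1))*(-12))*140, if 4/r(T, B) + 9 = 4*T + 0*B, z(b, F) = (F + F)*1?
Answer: 611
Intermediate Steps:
z(b, F) = 2*F (z(b, F) = (2*F)*1 = 2*F)
r(T, B) = 4/(-9 + 4*T) (r(T, B) = 4/(-9 + (4*T + 0*B)) = 4/(-9 + (4*T + 0)) = 4/(-9 + 4*T))
51 + (((r(z(3, 1), -5) + 2)/(5 + 1))*(-12))*140 = 51 + (((4/(-9 + 4*(2*1)) + 2)/(5 + 1))*(-12))*140 = 51 + (((4/(-9 + 4*2) + 2)/6)*(-12))*140 = 51 + (((4/(-9 + 8) + 2)*(1/6))*(-12))*140 = 51 + (((4/(-1) + 2)*(1/6))*(-12))*140 = 51 + (((4*(-1) + 2)*(1/6))*(-12))*140 = 51 + (((-4 + 2)*(1/6))*(-12))*140 = 51 + (-2*1/6*(-12))*140 = 51 - 1/3*(-12)*140 = 51 + 4*140 = 51 + 560 = 611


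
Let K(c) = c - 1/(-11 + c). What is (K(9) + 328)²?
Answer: 455625/4 ≈ 1.1391e+5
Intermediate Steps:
(K(9) + 328)² = ((-1 + 9² - 11*9)/(-11 + 9) + 328)² = ((-1 + 81 - 99)/(-2) + 328)² = (-½*(-19) + 328)² = (19/2 + 328)² = (675/2)² = 455625/4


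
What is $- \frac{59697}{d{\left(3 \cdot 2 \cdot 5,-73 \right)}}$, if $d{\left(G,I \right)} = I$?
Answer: $\frac{59697}{73} \approx 817.77$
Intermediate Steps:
$- \frac{59697}{d{\left(3 \cdot 2 \cdot 5,-73 \right)}} = - \frac{59697}{-73} = \left(-59697\right) \left(- \frac{1}{73}\right) = \frac{59697}{73}$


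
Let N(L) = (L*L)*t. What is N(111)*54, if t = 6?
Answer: 3992004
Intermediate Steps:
N(L) = 6*L² (N(L) = (L*L)*6 = L²*6 = 6*L²)
N(111)*54 = (6*111²)*54 = (6*12321)*54 = 73926*54 = 3992004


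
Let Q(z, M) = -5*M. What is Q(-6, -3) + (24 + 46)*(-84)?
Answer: -5865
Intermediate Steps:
Q(-6, -3) + (24 + 46)*(-84) = -5*(-3) + (24 + 46)*(-84) = 15 + 70*(-84) = 15 - 5880 = -5865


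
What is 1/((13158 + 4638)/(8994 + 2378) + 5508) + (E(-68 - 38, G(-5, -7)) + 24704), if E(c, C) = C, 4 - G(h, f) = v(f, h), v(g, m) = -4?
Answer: 387081184259/15663693 ≈ 24712.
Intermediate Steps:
G(h, f) = 8 (G(h, f) = 4 - 1*(-4) = 4 + 4 = 8)
1/((13158 + 4638)/(8994 + 2378) + 5508) + (E(-68 - 38, G(-5, -7)) + 24704) = 1/((13158 + 4638)/(8994 + 2378) + 5508) + (8 + 24704) = 1/(17796/11372 + 5508) + 24712 = 1/(17796*(1/11372) + 5508) + 24712 = 1/(4449/2843 + 5508) + 24712 = 1/(15663693/2843) + 24712 = 2843/15663693 + 24712 = 387081184259/15663693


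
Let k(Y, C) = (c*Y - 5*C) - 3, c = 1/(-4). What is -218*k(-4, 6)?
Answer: 6976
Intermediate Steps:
c = -1/4 ≈ -0.25000
k(Y, C) = -3 - 5*C - Y/4 (k(Y, C) = (-Y/4 - 5*C) - 3 = (-5*C - Y/4) - 3 = -3 - 5*C - Y/4)
-218*k(-4, 6) = -218*(-3 - 5*6 - 1/4*(-4)) = -218*(-3 - 30 + 1) = -218*(-32) = 6976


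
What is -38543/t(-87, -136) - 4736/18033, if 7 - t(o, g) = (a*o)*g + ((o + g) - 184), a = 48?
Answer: -664246091/3411374742 ≈ -0.19472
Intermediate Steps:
t(o, g) = 191 - g - o - 48*g*o (t(o, g) = 7 - ((48*o)*g + ((o + g) - 184)) = 7 - (48*g*o + ((g + o) - 184)) = 7 - (48*g*o + (-184 + g + o)) = 7 - (-184 + g + o + 48*g*o) = 7 + (184 - g - o - 48*g*o) = 191 - g - o - 48*g*o)
-38543/t(-87, -136) - 4736/18033 = -38543/(191 - 1*(-136) - 1*(-87) - 48*(-136)*(-87)) - 4736/18033 = -38543/(191 + 136 + 87 - 567936) - 4736*1/18033 = -38543/(-567522) - 4736/18033 = -38543*(-1/567522) - 4736/18033 = 38543/567522 - 4736/18033 = -664246091/3411374742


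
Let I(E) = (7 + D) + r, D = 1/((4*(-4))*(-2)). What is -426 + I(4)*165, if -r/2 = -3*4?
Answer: 150213/32 ≈ 4694.2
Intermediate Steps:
D = 1/32 (D = 1/(-16*(-2)) = 1/32 ≈ 0.031250)
r = 24 (r = -(-6)*4 = -2*(-12) = 24)
I(E) = 993/32 (I(E) = (7 + 1/32) + 24 = 225/32 + 24 = 993/32)
-426 + I(4)*165 = -426 + (993/32)*165 = -426 + 163845/32 = 150213/32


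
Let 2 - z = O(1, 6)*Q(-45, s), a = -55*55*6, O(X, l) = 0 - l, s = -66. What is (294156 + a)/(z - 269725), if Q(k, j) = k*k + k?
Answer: -276006/257843 ≈ -1.0704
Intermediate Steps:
O(X, l) = -l
Q(k, j) = k + k² (Q(k, j) = k² + k = k + k²)
a = -18150 (a = -3025*6 = -18150)
z = 11882 (z = 2 - (-1*6)*(-45*(1 - 45)) = 2 - (-6)*(-45*(-44)) = 2 - (-6)*1980 = 2 - 1*(-11880) = 2 + 11880 = 11882)
(294156 + a)/(z - 269725) = (294156 - 18150)/(11882 - 269725) = 276006/(-257843) = 276006*(-1/257843) = -276006/257843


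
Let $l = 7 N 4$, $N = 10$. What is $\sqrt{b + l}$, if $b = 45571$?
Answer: $\sqrt{45851} \approx 214.13$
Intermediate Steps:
$l = 280$ ($l = 7 \cdot 10 \cdot 4 = 70 \cdot 4 = 280$)
$\sqrt{b + l} = \sqrt{45571 + 280} = \sqrt{45851}$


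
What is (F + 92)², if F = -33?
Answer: 3481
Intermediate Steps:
(F + 92)² = (-33 + 92)² = 59² = 3481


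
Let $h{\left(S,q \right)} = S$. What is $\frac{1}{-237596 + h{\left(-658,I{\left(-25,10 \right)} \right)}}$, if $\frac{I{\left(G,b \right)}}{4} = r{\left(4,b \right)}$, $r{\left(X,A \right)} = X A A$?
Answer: $- \frac{1}{238254} \approx -4.1972 \cdot 10^{-6}$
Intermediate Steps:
$r{\left(X,A \right)} = X A^{2}$ ($r{\left(X,A \right)} = A X A = X A^{2}$)
$I{\left(G,b \right)} = 16 b^{2}$ ($I{\left(G,b \right)} = 4 \cdot 4 b^{2} = 16 b^{2}$)
$\frac{1}{-237596 + h{\left(-658,I{\left(-25,10 \right)} \right)}} = \frac{1}{-237596 - 658} = \frac{1}{-238254} = - \frac{1}{238254}$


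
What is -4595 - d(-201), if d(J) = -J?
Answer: -4796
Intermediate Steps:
-4595 - d(-201) = -4595 - (-1)*(-201) = -4595 - 1*201 = -4595 - 201 = -4796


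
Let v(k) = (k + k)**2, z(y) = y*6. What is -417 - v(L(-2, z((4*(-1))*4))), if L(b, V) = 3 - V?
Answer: -39621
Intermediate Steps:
z(y) = 6*y
v(k) = 4*k**2 (v(k) = (2*k)**2 = 4*k**2)
-417 - v(L(-2, z((4*(-1))*4))) = -417 - 4*(3 - 6*(4*(-1))*4)**2 = -417 - 4*(3 - 6*(-4*4))**2 = -417 - 4*(3 - 6*(-16))**2 = -417 - 4*(3 - 1*(-96))**2 = -417 - 4*(3 + 96)**2 = -417 - 4*99**2 = -417 - 4*9801 = -417 - 1*39204 = -417 - 39204 = -39621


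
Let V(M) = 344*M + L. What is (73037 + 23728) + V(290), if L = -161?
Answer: 196364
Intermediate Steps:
V(M) = -161 + 344*M (V(M) = 344*M - 161 = -161 + 344*M)
(73037 + 23728) + V(290) = (73037 + 23728) + (-161 + 344*290) = 96765 + (-161 + 99760) = 96765 + 99599 = 196364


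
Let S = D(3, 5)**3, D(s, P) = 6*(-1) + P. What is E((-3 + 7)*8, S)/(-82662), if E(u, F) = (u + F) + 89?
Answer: -20/13777 ≈ -0.0014517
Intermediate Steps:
D(s, P) = -6 + P
S = -1 (S = (-6 + 5)**3 = (-1)**3 = -1)
E(u, F) = 89 + F + u (E(u, F) = (F + u) + 89 = 89 + F + u)
E((-3 + 7)*8, S)/(-82662) = (89 - 1 + (-3 + 7)*8)/(-82662) = (89 - 1 + 4*8)*(-1/82662) = (89 - 1 + 32)*(-1/82662) = 120*(-1/82662) = -20/13777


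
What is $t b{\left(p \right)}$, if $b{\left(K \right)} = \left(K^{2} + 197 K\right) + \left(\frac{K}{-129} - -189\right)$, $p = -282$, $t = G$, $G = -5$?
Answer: $- \frac{5194655}{43} \approx -1.2081 \cdot 10^{5}$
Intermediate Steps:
$t = -5$
$b{\left(K \right)} = 189 + K^{2} + \frac{25412 K}{129}$ ($b{\left(K \right)} = \left(K^{2} + 197 K\right) + \left(K \left(- \frac{1}{129}\right) + 189\right) = \left(K^{2} + 197 K\right) - \left(-189 + \frac{K}{129}\right) = 189 + K^{2} + \frac{25412 K}{129}$)
$t b{\left(p \right)} = - 5 \left(189 + \left(-282\right)^{2} + \frac{25412}{129} \left(-282\right)\right) = - 5 \left(189 + 79524 - \frac{2388728}{43}\right) = \left(-5\right) \frac{1038931}{43} = - \frac{5194655}{43}$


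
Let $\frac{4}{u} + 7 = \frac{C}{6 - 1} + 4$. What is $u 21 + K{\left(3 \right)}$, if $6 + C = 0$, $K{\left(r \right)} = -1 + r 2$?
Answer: $-15$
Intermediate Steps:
$K{\left(r \right)} = -1 + 2 r$
$C = -6$ ($C = -6 + 0 = -6$)
$u = - \frac{20}{21}$ ($u = \frac{4}{-7 + \left(- \frac{6}{6 - 1} + 4\right)} = \frac{4}{-7 + \left(- \frac{6}{5} + 4\right)} = \frac{4}{-7 + \frac{14}{5}} = \frac{4}{- \frac{21}{5}} = 4 \left(- \frac{5}{21}\right) = - \frac{20}{21} \approx -0.95238$)
$u 21 + K{\left(3 \right)} = \left(- \frac{20}{21}\right) 21 + \left(-1 + 2 \cdot 3\right) = -20 + \left(-1 + 6\right) = -20 + 5 = -15$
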